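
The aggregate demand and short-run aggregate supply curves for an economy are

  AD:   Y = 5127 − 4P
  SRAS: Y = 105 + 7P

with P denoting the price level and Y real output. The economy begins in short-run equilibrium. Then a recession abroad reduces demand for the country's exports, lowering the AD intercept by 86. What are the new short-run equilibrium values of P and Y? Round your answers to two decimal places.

This is a negative demand shock: AD shifts left.
New AD: Y = 5041 − 4P.
Set AD = SRAS: 5041 − 4P = 105 + 7P, so 4936 = 11P and P = 448.73.
Substituting into AD, Y = 3246.09.

P = 448.73, Y = 3246.09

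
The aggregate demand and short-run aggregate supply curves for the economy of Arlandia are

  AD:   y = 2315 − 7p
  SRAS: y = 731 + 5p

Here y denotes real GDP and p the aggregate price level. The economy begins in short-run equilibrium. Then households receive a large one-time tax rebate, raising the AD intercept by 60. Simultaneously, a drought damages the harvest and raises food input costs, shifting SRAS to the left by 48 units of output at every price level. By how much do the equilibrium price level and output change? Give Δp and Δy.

Δp = +9, Δy = -3

After both shocks: AD is y = 2375 − 7p and SRAS is y = 683 + 5p.
Setting them equal: 1692 = 12p, so p = 141.
y = 2375 − 7·141 = 1388.
Initially p = 132, y = 1391, so Δp = +9 and Δy = -3.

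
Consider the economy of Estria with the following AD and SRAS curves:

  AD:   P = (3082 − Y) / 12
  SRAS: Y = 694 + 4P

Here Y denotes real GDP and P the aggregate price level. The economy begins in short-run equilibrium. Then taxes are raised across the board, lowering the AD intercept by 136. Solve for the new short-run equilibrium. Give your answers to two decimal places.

P = 140.75, Y = 1257.00

This is a negative demand shock: AD shifts left.
New AD: Y = 2946 − 12P.
Set AD = SRAS: 2946 − 12P = 694 + 4P, so 2252 = 16P and P = 140.75.
Substituting into AD, Y = 1257.00.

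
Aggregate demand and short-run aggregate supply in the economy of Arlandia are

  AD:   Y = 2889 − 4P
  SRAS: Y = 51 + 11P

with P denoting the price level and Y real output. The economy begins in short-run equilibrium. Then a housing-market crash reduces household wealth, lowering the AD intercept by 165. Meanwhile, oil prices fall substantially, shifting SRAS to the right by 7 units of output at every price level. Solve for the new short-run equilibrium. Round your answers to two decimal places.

After both shocks: AD is Y = 2724 − 4P and SRAS is Y = 58 + 11P.
Setting them equal: 2666 = 15P, so P = 177.73.
Substituting into AD, Y = 2013.07.

P = 177.73, Y = 2013.07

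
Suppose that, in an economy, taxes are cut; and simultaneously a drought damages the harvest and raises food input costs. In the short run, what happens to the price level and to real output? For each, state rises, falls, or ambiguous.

Price level: rises; output: ambiguous

The first event is a positive demand shock: AD shifts right, which by itself pushes P up and Y up.
The second is an adverse supply shock: SRAS shifts left, which by itself pushes P up and Y down.
Both shocks push P up, so P rises. The two shocks push Y in opposite directions, so the effect on Y is ambiguous.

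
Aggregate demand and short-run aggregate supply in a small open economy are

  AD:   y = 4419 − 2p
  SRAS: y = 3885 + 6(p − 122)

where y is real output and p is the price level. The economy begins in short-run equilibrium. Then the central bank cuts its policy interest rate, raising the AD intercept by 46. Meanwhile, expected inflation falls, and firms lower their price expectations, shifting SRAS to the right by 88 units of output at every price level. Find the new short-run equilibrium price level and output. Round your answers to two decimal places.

p = 153.00, y = 4159.00

After both shocks: AD is y = 4465 − 2p and SRAS is y = 3241 + 6p.
Setting them equal: 1224 = 8p, so p = 153.00.
Substituting into AD, y = 4159.00.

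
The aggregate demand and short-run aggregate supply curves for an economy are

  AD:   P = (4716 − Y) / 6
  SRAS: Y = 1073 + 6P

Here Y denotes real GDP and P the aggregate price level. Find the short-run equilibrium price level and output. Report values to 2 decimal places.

Rearrange AD to Y = 4716 − 6P.
Set AD = SRAS: 4716 − 6P = 1073 + 6P, so 3643 = 12P and P = 303.58.
Substituting into AD, Y = 4716 − 6P = 2894.50.

P = 303.58, Y = 2894.50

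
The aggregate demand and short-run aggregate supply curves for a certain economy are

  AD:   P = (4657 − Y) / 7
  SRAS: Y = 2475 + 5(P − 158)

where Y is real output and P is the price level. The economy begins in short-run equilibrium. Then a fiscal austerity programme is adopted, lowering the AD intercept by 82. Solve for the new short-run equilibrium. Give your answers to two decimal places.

P = 240.83, Y = 2889.17

This is a negative demand shock: AD shifts left.
New AD: Y = 4575 − 7P.
SRAS can be written Y = 1685 + 5P.
Set AD = SRAS: 4575 − 7P = 1685 + 5P, so 2890 = 12P and P = 240.83.
Substituting into AD, Y = 2889.17.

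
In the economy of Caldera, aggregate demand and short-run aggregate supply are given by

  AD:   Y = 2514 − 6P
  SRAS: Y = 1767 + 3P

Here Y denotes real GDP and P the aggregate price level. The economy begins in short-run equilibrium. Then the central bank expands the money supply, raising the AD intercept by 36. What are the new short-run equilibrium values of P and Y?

This is a positive demand shock: AD shifts right.
New AD: Y = 2550 − 6P.
Set AD = SRAS: 2550 − 6P = 1767 + 3P, so 783 = 9P and P = 87.
Y = 2550 − 6·87 = 2028.

P = 87, Y = 2028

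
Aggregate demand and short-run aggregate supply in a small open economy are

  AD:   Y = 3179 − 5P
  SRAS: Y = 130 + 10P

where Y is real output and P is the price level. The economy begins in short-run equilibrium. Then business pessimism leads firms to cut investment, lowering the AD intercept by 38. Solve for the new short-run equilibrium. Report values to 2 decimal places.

This is a negative demand shock: AD shifts left.
New AD: Y = 3141 − 5P.
Set AD = SRAS: 3141 − 5P = 130 + 10P, so 3011 = 15P and P = 200.73.
Substituting into AD, Y = 2137.33.

P = 200.73, Y = 2137.33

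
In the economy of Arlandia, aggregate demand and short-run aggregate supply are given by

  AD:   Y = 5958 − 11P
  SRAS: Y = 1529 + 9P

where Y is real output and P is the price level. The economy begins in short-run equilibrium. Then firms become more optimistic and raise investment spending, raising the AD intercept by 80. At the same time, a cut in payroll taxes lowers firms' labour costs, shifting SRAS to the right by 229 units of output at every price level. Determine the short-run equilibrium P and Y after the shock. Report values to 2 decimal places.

P = 214.00, Y = 3684.00

After both shocks: AD is Y = 6038 − 11P and SRAS is Y = 1758 + 9P.
Setting them equal: 4280 = 20P, so P = 214.00.
Substituting into AD, Y = 3684.00.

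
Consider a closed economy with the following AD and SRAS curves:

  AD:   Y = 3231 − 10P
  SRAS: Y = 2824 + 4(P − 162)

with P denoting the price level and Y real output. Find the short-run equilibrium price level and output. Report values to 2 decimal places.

Write SRAS as Y = 2824 + 4P − 648 = 2176 + 4P.
Set AD = SRAS: 3231 − 10P = 2176 + 4P, so 1055 = 14P and P = 75.36.
Substituting into AD, Y = 3231 − 10P = 2477.43.

P = 75.36, Y = 2477.43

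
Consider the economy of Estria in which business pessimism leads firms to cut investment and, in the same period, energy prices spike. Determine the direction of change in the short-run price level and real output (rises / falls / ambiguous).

The first event is a negative demand shock: AD shifts left, which by itself pushes P down and Y down.
The second is an adverse supply shock: SRAS shifts left, which by itself pushes P up and Y down.
The two shocks push P in opposite directions, so the effect on P is ambiguous. Both shocks push Y down, so Y falls.

Price level: ambiguous; output: falls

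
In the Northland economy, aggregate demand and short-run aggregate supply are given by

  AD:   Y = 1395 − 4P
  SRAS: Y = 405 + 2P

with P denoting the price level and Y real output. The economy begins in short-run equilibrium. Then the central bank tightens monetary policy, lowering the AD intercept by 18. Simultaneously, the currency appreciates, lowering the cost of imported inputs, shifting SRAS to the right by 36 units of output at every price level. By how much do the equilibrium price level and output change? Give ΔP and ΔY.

ΔP = -9, ΔY = +18

After both shocks: AD is Y = 1377 − 4P and SRAS is Y = 441 + 2P.
Setting them equal: 936 = 6P, so P = 156.
Y = 1377 − 4·156 = 753.
Initially P = 165, Y = 735, so ΔP = -9 and ΔY = +18.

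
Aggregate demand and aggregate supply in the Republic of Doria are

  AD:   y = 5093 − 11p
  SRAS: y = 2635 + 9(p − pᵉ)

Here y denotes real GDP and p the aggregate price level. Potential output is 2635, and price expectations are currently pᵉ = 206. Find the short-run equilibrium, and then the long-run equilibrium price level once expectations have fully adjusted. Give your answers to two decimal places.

Short run: with pᵉ = 206, SRAS is y = 781 + 9p. Setting AD = SRAS gives 4312 = 20p, so p = 215.60 and y = 5093 − 11p = 2721.40.
Output 2721.40 is above potential 2635, so over time expected prices rise and SRAS shifts left until y returns to 2635.
Long run: y = 2635 on the AD curve gives 2635 = 5093 − 11p, so p = 223.45.

Short run: p = 215.60, y = 2721.40. Long run: p = 223.45.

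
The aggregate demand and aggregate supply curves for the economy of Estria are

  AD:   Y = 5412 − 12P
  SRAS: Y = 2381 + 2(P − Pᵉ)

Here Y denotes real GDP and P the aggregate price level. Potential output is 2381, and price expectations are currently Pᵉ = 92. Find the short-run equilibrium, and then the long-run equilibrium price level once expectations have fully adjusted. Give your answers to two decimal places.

Short run: P = 229.64, Y = 2656.29. Long run: P = 252.58.

Short run: with Pᵉ = 92, SRAS is Y = 2197 + 2P. Setting AD = SRAS gives 3215 = 14P, so P = 229.64 and Y = 5412 − 12P = 2656.29.
Output 2656.29 is above potential 2381, so over time expected prices rise and SRAS shifts left until Y returns to 2381.
Long run: Y = 2381 on the AD curve gives 2381 = 5412 − 12P, so P = 252.58.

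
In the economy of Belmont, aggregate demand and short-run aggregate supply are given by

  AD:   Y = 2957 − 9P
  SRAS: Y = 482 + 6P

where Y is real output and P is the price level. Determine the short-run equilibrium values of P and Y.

Set AD = SRAS: 2957 − 9P = 482 + 6P, so 2475 = 15P and P = 165.
Then Y = 2957 − 9·165 = 1472.

P = 165, Y = 1472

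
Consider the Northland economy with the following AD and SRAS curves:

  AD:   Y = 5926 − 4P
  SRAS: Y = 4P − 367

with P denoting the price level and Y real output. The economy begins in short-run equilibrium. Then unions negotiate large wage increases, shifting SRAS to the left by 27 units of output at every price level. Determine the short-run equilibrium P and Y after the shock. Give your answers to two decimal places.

P = 790.00, Y = 2766.00

This is a negative supply shock: SRAS shifts left.
New SRAS: Y = 4P − 394.
Set AD = SRAS: 5926 − 4P = 4P − 394, so 6320 = 8P and P = 790.00.
Substituting into AD, Y = 2766.00.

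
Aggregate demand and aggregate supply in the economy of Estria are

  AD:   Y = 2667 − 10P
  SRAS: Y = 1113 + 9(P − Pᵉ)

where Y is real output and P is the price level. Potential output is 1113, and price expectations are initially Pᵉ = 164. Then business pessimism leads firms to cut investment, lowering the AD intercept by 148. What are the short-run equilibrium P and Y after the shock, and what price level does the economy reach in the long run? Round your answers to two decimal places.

AD shifts left: new AD is Y = 2519 − 10P. With Pᵉ = 164, SRAS is Y = 9P − 363.
Short run: 2519 − 10P = 9P − 363 gives 2882 = 19P, so P = 151.68 and Y = 2519 − 10P = 1002.16.
Y = 1002.16 is below potential 1113; expectations adjust and SRAS shifts right until Y = 1113.
Long run: on the new AD curve, 1113 = 2519 − 10P gives P = 140.60.

Short run: P = 151.68, Y = 1002.16. Long run: P = 140.60.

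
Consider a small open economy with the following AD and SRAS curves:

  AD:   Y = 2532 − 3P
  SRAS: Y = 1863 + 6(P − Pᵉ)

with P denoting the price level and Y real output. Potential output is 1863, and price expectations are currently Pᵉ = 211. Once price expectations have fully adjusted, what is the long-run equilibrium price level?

Short run: with Pᵉ = 211, SRAS is Y = 597 + 6P. Setting AD = SRAS gives 1935 = 9P, so P = 215 and Y = 2532 − 3·215 = 1887.
Output 1887 is above potential 1863, so over time expected prices rise and SRAS shifts left until Y returns to 1863.
Long run: Y = 1863 on the AD curve gives 1863 = 2532 − 3P, so P = 223.

Long-run P = 223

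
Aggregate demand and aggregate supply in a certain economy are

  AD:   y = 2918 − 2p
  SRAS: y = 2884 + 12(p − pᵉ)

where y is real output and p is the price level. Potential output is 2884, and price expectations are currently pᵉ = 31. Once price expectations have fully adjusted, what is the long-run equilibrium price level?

Long-run p = 17

Short run: with pᵉ = 31, SRAS is y = 2512 + 12p. Setting AD = SRAS gives 406 = 14p, so p = 29 and y = 2918 − 2·29 = 2860.
Output 2860 is below potential 2884, so over time expected prices fall and SRAS shifts right until y returns to 2884.
Long run: y = 2884 on the AD curve gives 2884 = 2918 − 2p, so p = 17.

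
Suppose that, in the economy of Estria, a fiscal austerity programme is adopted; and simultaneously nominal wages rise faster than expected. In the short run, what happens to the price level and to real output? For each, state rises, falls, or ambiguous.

The first event is a negative demand shock: AD shifts left, which by itself pushes P down and Y down.
The second is an adverse supply shock: SRAS shifts left, which by itself pushes P up and Y down.
The two shocks push P in opposite directions, so the effect on P is ambiguous. Both shocks push Y down, so Y falls.

Price level: ambiguous; output: falls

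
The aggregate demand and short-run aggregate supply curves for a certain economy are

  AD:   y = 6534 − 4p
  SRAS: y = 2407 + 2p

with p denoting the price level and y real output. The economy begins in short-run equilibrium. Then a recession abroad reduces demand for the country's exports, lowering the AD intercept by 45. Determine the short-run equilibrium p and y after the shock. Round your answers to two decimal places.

This is a negative demand shock: AD shifts left.
New AD: y = 6489 − 4p.
Set AD = SRAS: 6489 − 4p = 2407 + 2p, so 4082 = 6p and p = 680.33.
Substituting into AD, y = 3767.67.

p = 680.33, y = 3767.67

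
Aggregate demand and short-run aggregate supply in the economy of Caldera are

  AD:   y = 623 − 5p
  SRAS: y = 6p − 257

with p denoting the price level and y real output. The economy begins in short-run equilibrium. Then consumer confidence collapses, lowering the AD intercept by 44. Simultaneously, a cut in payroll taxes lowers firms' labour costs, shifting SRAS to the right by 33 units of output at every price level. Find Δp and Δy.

Δp = -7, Δy = -9

After both shocks: AD is y = 579 − 5p and SRAS is y = 6p − 224.
Setting them equal: 803 = 11p, so p = 73.
y = 579 − 5·73 = 214.
Initially p = 80, y = 223, so Δp = -7 and Δy = -9.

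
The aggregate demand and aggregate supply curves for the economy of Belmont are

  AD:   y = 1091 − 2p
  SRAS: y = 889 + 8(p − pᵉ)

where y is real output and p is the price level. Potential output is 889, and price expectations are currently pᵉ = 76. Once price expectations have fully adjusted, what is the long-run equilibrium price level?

Long-run p = 101

Short run: with pᵉ = 76, SRAS is y = 281 + 8p. Setting AD = SRAS gives 810 = 10p, so p = 81 and y = 1091 − 2·81 = 929.
Output 929 is above potential 889, so over time expected prices rise and SRAS shifts left until y returns to 889.
Long run: y = 889 on the AD curve gives 889 = 1091 − 2p, so p = 101.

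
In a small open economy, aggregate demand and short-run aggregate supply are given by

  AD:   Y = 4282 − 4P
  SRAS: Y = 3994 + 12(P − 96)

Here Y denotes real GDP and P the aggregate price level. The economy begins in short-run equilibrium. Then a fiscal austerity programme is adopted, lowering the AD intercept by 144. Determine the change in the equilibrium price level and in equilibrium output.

ΔP = -9, ΔY = -108

This is a negative demand shock: AD shifts left.
New AD: Y = 4138 − 4P.
SRAS can be written Y = 2842 + 12P.
Set AD = SRAS: 4138 − 4P = 2842 + 12P, so 1296 = 16P and P = 81.
Y = 4138 − 4·81 = 3814.
Initially P = 90, Y = 3922, so ΔP = -9 and ΔY = -108.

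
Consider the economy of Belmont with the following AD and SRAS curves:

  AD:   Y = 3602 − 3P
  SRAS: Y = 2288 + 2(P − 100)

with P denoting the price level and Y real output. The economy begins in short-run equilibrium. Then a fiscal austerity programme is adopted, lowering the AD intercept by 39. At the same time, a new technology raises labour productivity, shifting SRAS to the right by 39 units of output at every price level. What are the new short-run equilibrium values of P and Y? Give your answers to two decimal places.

P = 287.20, Y = 2701.40

After both shocks: AD is Y = 3563 − 3P and SRAS is Y = 2127 + 2P.
Setting them equal: 1436 = 5P, so P = 287.20.
Substituting into AD, Y = 2701.40.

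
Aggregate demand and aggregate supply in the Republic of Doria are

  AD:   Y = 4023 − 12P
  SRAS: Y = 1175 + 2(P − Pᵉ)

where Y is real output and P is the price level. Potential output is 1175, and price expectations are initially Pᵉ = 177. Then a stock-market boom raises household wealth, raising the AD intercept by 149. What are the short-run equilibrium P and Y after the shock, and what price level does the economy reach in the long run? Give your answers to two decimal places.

AD shifts right: new AD is Y = 4172 − 12P. With Pᵉ = 177, SRAS is Y = 821 + 2P.
Short run: 4172 − 12P = 821 + 2P gives 3351 = 14P, so P = 239.36 and Y = 4172 − 12P = 1299.71.
Y = 1299.71 is above potential 1175; expectations adjust and SRAS shifts left until Y = 1175.
Long run: on the new AD curve, 1175 = 4172 − 12P gives P = 249.75.

Short run: P = 239.36, Y = 1299.71. Long run: P = 249.75.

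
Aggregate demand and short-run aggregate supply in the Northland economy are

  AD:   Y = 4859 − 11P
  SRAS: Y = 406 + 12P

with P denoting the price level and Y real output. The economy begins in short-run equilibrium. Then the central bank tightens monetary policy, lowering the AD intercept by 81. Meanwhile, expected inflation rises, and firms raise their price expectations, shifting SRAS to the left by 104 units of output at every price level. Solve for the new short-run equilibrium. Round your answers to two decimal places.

P = 194.61, Y = 2637.30

After both shocks: AD is Y = 4778 − 11P and SRAS is Y = 302 + 12P.
Setting them equal: 4476 = 23P, so P = 194.61.
Substituting into AD, Y = 2637.30.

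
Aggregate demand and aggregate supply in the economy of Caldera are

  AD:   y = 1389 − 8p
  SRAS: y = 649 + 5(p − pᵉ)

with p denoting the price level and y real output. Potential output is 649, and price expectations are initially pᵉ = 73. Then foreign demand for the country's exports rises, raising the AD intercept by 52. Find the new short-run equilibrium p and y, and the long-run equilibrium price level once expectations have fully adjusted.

AD shifts right: new AD is y = 1441 − 8p. With pᵉ = 73, SRAS is y = 284 + 5p.
Short run: 1441 − 8p = 284 + 5p gives 1157 = 13p, so p = 89 and y = 1441 − 8·89 = 729.
y = 729 is above potential 649; expectations adjust and SRAS shifts left until y = 649.
Long run: on the new AD curve, 649 = 1441 − 8p gives p = 99.

Short run: p = 89, y = 729. Long run: p = 99.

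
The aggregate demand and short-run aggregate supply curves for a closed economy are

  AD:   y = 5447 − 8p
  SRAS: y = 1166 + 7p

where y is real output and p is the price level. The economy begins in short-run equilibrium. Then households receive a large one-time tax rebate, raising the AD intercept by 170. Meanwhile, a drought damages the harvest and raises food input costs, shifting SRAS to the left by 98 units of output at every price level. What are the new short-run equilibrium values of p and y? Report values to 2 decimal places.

After both shocks: AD is y = 5617 − 8p and SRAS is y = 1068 + 7p.
Setting them equal: 4549 = 15p, so p = 303.27.
Substituting into AD, y = 3190.87.

p = 303.27, y = 3190.87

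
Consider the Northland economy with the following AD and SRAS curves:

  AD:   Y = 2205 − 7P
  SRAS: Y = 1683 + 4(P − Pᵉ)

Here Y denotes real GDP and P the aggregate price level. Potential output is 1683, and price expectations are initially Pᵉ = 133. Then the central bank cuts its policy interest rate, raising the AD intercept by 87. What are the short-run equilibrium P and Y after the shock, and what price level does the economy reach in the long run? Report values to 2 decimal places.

Short run: P = 103.73, Y = 1565.91. Long run: P = 87.00.

AD shifts right: new AD is Y = 2292 − 7P. With Pᵉ = 133, SRAS is Y = 1151 + 4P.
Short run: 2292 − 7P = 1151 + 4P gives 1141 = 11P, so P = 103.73 and Y = 2292 − 7P = 1565.91.
Y = 1565.91 is below potential 1683; expectations adjust and SRAS shifts right until Y = 1683.
Long run: on the new AD curve, 1683 = 2292 − 7P gives P = 87.00.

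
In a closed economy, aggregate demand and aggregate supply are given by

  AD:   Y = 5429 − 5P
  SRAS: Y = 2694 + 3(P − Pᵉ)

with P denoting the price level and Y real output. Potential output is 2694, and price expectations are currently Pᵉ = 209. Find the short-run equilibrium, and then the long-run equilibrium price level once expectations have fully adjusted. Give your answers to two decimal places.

Short run: P = 420.25, Y = 3327.75. Long run: P = 547.00.

Short run: with Pᵉ = 209, SRAS is Y = 2067 + 3P. Setting AD = SRAS gives 3362 = 8P, so P = 420.25 and Y = 5429 − 5P = 3327.75.
Output 3327.75 is above potential 2694, so over time expected prices rise and SRAS shifts left until Y returns to 2694.
Long run: Y = 2694 on the AD curve gives 2694 = 5429 − 5P, so P = 547.00.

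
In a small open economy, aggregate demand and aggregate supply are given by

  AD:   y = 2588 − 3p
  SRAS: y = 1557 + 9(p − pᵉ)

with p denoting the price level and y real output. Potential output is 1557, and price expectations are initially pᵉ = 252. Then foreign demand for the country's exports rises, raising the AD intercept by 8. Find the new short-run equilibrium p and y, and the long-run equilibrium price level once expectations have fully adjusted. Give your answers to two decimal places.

Short run: p = 275.58, y = 1769.25. Long run: p = 346.33.

AD shifts right: new AD is y = 2596 − 3p. With pᵉ = 252, SRAS is y = 9p − 711.
Short run: 2596 − 3p = 9p − 711 gives 3307 = 12p, so p = 275.58 and y = 2596 − 3p = 1769.25.
y = 1769.25 is above potential 1557; expectations adjust and SRAS shifts left until y = 1557.
Long run: on the new AD curve, 1557 = 2596 − 3p gives p = 346.33.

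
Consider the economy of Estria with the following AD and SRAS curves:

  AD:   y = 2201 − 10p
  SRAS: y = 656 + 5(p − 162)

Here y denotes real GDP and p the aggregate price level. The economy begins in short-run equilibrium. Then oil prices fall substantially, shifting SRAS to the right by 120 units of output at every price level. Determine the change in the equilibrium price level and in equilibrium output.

This is a positive supply shock: SRAS shifts right.
New SRAS: y = 5p − 34.
Set AD = SRAS: 2201 − 10p = 5p − 34, so 2235 = 15p and p = 149.
y = 2201 − 10·149 = 711.
Initially p = 157, y = 631, so Δp = -8 and Δy = +80.

Δp = -8, Δy = +80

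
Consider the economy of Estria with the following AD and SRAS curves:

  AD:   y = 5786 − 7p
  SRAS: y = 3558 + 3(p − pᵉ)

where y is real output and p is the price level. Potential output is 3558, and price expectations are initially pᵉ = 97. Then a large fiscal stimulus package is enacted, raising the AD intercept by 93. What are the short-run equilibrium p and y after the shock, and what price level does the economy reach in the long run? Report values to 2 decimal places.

Short run: p = 261.20, y = 4050.60. Long run: p = 331.57.

AD shifts right: new AD is y = 5879 − 7p. With pᵉ = 97, SRAS is y = 3267 + 3p.
Short run: 5879 − 7p = 3267 + 3p gives 2612 = 10p, so p = 261.20 and y = 5879 − 7p = 4050.60.
y = 4050.60 is above potential 3558; expectations adjust and SRAS shifts left until y = 3558.
Long run: on the new AD curve, 3558 = 5879 − 7p gives p = 331.57.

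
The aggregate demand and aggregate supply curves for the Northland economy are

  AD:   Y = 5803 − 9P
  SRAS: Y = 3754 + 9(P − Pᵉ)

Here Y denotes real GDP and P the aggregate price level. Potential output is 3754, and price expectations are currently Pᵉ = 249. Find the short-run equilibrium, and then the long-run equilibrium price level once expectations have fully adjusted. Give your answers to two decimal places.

Short run: P = 238.33, Y = 3658.00. Long run: P = 227.67.

Short run: with Pᵉ = 249, SRAS is Y = 1513 + 9P. Setting AD = SRAS gives 4290 = 18P, so P = 238.33 and Y = 5803 − 9P = 3658.00.
Output 3658.00 is below potential 3754, so over time expected prices fall and SRAS shifts right until Y returns to 3754.
Long run: Y = 3754 on the AD curve gives 3754 = 5803 − 9P, so P = 227.67.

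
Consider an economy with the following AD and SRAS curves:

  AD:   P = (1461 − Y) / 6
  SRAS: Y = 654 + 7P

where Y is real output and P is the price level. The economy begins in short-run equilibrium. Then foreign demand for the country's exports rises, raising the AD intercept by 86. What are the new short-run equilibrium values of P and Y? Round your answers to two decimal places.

This is a positive demand shock: AD shifts right.
New AD: Y = 1547 − 6P.
Set AD = SRAS: 1547 − 6P = 654 + 7P, so 893 = 13P and P = 68.69.
Substituting into AD, Y = 1134.85.

P = 68.69, Y = 1134.85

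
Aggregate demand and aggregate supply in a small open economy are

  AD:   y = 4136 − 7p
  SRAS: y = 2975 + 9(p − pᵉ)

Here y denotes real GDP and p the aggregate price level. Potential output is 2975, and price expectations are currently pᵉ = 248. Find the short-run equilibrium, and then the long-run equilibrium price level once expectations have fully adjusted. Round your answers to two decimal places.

Short run: p = 212.06, y = 2651.56. Long run: p = 165.86.

Short run: with pᵉ = 248, SRAS is y = 743 + 9p. Setting AD = SRAS gives 3393 = 16p, so p = 212.06 and y = 4136 − 7p = 2651.56.
Output 2651.56 is below potential 2975, so over time expected prices fall and SRAS shifts right until y returns to 2975.
Long run: y = 2975 on the AD curve gives 2975 = 4136 − 7p, so p = 165.86.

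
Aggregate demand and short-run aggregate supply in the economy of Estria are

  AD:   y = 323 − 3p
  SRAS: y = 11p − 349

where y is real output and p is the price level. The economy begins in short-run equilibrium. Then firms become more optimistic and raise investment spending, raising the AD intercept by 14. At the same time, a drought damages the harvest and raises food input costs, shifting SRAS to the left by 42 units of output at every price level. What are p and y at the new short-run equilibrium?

After both shocks: AD is y = 337 − 3p and SRAS is y = 11p − 391.
Setting them equal: 728 = 14p, so p = 52.
y = 337 − 3·52 = 181.

p = 52, y = 181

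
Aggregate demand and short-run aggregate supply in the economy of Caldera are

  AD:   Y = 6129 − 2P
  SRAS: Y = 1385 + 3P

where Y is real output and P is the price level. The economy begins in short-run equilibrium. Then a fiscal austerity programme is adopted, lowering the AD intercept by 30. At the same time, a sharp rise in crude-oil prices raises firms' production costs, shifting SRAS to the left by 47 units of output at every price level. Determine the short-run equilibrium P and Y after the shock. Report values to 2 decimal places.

P = 952.20, Y = 4194.60

After both shocks: AD is Y = 6099 − 2P and SRAS is Y = 1338 + 3P.
Setting them equal: 4761 = 5P, so P = 952.20.
Substituting into AD, Y = 4194.60.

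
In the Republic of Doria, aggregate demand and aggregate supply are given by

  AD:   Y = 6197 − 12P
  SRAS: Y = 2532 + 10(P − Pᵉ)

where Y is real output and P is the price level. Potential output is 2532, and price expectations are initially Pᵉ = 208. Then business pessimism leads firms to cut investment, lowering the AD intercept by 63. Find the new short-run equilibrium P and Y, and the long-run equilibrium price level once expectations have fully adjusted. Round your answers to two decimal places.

AD shifts left: new AD is Y = 6134 − 12P. With Pᵉ = 208, SRAS is Y = 452 + 10P.
Short run: 6134 − 12P = 452 + 10P gives 5682 = 22P, so P = 258.27 and Y = 6134 − 12P = 3034.73.
Y = 3034.73 is above potential 2532; expectations adjust and SRAS shifts left until Y = 2532.
Long run: on the new AD curve, 2532 = 6134 − 12P gives P = 300.17.

Short run: P = 258.27, Y = 3034.73. Long run: P = 300.17.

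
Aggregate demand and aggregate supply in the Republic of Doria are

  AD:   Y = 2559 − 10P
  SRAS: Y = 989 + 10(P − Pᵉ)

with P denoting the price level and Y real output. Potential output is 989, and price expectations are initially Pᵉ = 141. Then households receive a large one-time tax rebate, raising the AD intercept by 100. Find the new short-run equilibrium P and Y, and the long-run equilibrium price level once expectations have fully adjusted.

Short run: P = 154, Y = 1119. Long run: P = 167.

AD shifts right: new AD is Y = 2659 − 10P. With Pᵉ = 141, SRAS is Y = 10P − 421.
Short run: 2659 − 10P = 10P − 421 gives 3080 = 20P, so P = 154 and Y = 2659 − 10·154 = 1119.
Y = 1119 is above potential 989; expectations adjust and SRAS shifts left until Y = 989.
Long run: on the new AD curve, 989 = 2659 − 10P gives P = 167.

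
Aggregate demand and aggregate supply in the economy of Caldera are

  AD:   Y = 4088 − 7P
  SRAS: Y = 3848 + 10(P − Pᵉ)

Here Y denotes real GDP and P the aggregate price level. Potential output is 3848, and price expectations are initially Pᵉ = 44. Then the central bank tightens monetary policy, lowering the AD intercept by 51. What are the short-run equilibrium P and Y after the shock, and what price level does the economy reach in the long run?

Short run: P = 37, Y = 3778. Long run: P = 27.

AD shifts left: new AD is Y = 4037 − 7P. With Pᵉ = 44, SRAS is Y = 3408 + 10P.
Short run: 4037 − 7P = 3408 + 10P gives 629 = 17P, so P = 37 and Y = 4037 − 7·37 = 3778.
Y = 3778 is below potential 3848; expectations adjust and SRAS shifts right until Y = 3848.
Long run: on the new AD curve, 3848 = 4037 − 7P gives P = 27.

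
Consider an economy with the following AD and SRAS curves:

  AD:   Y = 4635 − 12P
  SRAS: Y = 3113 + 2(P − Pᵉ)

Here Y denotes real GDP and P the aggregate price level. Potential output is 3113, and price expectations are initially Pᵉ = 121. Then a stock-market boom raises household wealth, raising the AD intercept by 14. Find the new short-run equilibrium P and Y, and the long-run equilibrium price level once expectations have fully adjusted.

Short run: P = 127, Y = 3125. Long run: P = 128.

AD shifts right: new AD is Y = 4649 − 12P. With Pᵉ = 121, SRAS is Y = 2871 + 2P.
Short run: 4649 − 12P = 2871 + 2P gives 1778 = 14P, so P = 127 and Y = 4649 − 12·127 = 3125.
Y = 3125 is above potential 3113; expectations adjust and SRAS shifts left until Y = 3113.
Long run: on the new AD curve, 3113 = 4649 − 12P gives P = 128.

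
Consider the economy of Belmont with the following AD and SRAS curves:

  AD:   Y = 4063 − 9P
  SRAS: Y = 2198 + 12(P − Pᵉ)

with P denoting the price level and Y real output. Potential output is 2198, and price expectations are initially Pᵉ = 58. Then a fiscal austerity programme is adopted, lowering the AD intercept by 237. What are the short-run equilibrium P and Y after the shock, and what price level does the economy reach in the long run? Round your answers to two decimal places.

AD shifts left: new AD is Y = 3826 − 9P. With Pᵉ = 58, SRAS is Y = 1502 + 12P.
Short run: 3826 − 9P = 1502 + 12P gives 2324 = 21P, so P = 110.67 and Y = 3826 − 9P = 2830.00.
Y = 2830.00 is above potential 2198; expectations adjust and SRAS shifts left until Y = 2198.
Long run: on the new AD curve, 2198 = 3826 − 9P gives P = 180.89.

Short run: P = 110.67, Y = 2830.00. Long run: P = 180.89.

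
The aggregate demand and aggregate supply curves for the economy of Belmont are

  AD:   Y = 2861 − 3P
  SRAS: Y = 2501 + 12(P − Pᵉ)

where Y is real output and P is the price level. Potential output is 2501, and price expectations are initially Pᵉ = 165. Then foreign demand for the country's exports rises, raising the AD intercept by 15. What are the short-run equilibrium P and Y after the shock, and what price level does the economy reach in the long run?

AD shifts right: new AD is Y = 2876 − 3P. With Pᵉ = 165, SRAS is Y = 521 + 12P.
Short run: 2876 − 3P = 521 + 12P gives 2355 = 15P, so P = 157 and Y = 2876 − 3·157 = 2405.
Y = 2405 is below potential 2501; expectations adjust and SRAS shifts right until Y = 2501.
Long run: on the new AD curve, 2501 = 2876 − 3P gives P = 125.

Short run: P = 157, Y = 2405. Long run: P = 125.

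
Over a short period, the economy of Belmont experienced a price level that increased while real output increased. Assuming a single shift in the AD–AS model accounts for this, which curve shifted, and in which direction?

AD shifted right

P rose and Y rose. An AD shift moves P and Y in the same direction; an SRAS shift moves them in opposite directions.
Here P and Y moved in the same direction, so the AD curve shifted.
Since Y rose, AD shifted right.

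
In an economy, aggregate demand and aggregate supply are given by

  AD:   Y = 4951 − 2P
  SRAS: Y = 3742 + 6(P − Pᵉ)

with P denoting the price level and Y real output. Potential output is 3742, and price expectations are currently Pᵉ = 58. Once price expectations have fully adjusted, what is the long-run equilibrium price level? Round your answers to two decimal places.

Short run: with Pᵉ = 58, SRAS is Y = 3394 + 6P. Setting AD = SRAS gives 1557 = 8P, so P = 194.63 and Y = 4951 − 2P = 4561.75.
Output 4561.75 is above potential 3742, so over time expected prices rise and SRAS shifts left until Y returns to 3742.
Long run: Y = 3742 on the AD curve gives 3742 = 4951 − 2P, so P = 604.50.

Long-run P = 604.50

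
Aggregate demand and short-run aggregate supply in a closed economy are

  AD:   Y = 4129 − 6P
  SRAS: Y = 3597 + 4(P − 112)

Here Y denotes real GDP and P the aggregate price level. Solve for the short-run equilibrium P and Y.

Write SRAS as Y = 3597 + 4P − 448 = 3149 + 4P.
Set AD = SRAS: 4129 − 6P = 3149 + 4P, so 980 = 10P and P = 98.
Then Y = 4129 − 6·98 = 3541.

P = 98, Y = 3541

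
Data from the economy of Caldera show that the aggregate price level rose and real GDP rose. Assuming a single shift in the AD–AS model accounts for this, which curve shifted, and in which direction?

AD shifted right

P rose and Y rose. An AD shift moves P and Y in the same direction; an SRAS shift moves them in opposite directions.
Here P and Y moved in the same direction, so the AD curve shifted.
Since Y rose, AD shifted right.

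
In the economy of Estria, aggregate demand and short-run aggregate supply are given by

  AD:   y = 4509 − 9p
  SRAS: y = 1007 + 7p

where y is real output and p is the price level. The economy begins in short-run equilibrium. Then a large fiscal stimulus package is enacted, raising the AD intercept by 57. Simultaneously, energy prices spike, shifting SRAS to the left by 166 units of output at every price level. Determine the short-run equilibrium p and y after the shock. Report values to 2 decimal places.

After both shocks: AD is y = 4566 − 9p and SRAS is y = 841 + 7p.
Setting them equal: 3725 = 16p, so p = 232.81.
Substituting into AD, y = 2470.69.

p = 232.81, y = 2470.69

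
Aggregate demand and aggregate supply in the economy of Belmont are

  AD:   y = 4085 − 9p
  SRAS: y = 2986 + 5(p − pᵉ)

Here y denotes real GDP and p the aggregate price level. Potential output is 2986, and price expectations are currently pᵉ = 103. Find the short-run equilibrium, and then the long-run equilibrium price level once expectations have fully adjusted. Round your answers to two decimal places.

Short run: with pᵉ = 103, SRAS is y = 2471 + 5p. Setting AD = SRAS gives 1614 = 14p, so p = 115.29 and y = 4085 − 9p = 3047.43.
Output 3047.43 is above potential 2986, so over time expected prices rise and SRAS shifts left until y returns to 2986.
Long run: y = 2986 on the AD curve gives 2986 = 4085 − 9p, so p = 122.11.

Short run: p = 115.29, y = 3047.43. Long run: p = 122.11.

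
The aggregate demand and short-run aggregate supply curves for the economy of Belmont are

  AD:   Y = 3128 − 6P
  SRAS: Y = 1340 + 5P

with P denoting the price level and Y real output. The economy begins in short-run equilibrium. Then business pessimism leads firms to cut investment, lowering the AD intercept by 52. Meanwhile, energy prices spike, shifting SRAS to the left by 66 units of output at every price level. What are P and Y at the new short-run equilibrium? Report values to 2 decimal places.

After both shocks: AD is Y = 3076 − 6P and SRAS is Y = 1274 + 5P.
Setting them equal: 1802 = 11P, so P = 163.82.
Substituting into AD, Y = 2093.09.

P = 163.82, Y = 2093.09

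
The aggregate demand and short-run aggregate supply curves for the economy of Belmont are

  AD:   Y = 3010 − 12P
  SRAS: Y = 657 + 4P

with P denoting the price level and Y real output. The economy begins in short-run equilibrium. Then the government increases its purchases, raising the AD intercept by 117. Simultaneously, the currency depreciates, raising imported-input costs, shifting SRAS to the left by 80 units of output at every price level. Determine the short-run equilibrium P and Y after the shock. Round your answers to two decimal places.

P = 159.38, Y = 1214.50

After both shocks: AD is Y = 3127 − 12P and SRAS is Y = 577 + 4P.
Setting them equal: 2550 = 16P, so P = 159.38.
Substituting into AD, Y = 1214.50.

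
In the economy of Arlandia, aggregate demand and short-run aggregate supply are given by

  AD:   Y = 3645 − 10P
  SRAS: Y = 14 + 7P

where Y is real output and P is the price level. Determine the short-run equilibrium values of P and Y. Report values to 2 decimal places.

P = 213.59, Y = 1509.12

Set AD = SRAS: 3645 − 10P = 14 + 7P, so 3631 = 17P and P = 213.59.
Substituting into AD, Y = 3645 − 10P = 1509.12.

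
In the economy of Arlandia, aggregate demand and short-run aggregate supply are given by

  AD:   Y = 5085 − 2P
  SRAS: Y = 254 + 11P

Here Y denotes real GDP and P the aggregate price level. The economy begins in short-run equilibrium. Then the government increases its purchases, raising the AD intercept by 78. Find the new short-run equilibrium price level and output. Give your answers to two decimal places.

P = 377.62, Y = 4407.77

This is a positive demand shock: AD shifts right.
New AD: Y = 5163 − 2P.
Set AD = SRAS: 5163 − 2P = 254 + 11P, so 4909 = 13P and P = 377.62.
Substituting into AD, Y = 4407.77.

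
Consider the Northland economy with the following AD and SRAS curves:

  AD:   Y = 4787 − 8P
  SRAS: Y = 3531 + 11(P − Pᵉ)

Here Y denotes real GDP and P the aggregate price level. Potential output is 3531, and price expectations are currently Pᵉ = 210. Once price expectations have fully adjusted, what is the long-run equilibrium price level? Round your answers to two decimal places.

Long-run P = 157.00

Short run: with Pᵉ = 210, SRAS is Y = 1221 + 11P. Setting AD = SRAS gives 3566 = 19P, so P = 187.68 and Y = 4787 − 8P = 3285.53.
Output 3285.53 is below potential 3531, so over time expected prices fall and SRAS shifts right until Y returns to 3531.
Long run: Y = 3531 on the AD curve gives 3531 = 4787 − 8P, so P = 157.00.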